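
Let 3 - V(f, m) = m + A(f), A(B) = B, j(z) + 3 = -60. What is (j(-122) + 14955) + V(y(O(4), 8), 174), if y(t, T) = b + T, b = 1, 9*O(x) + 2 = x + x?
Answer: 14712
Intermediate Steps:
j(z) = -63 (j(z) = -3 - 60 = -63)
O(x) = -2/9 + 2*x/9 (O(x) = -2/9 + (x + x)/9 = -2/9 + (2*x)/9 = -2/9 + 2*x/9)
y(t, T) = 1 + T
V(f, m) = 3 - f - m (V(f, m) = 3 - (m + f) = 3 - (f + m) = 3 + (-f - m) = 3 - f - m)
(j(-122) + 14955) + V(y(O(4), 8), 174) = (-63 + 14955) + (3 - (1 + 8) - 1*174) = 14892 + (3 - 1*9 - 174) = 14892 + (3 - 9 - 174) = 14892 - 180 = 14712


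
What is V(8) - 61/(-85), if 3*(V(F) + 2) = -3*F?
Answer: -789/85 ≈ -9.2823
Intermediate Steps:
V(F) = -2 - F (V(F) = -2 + (-3*F)/3 = -2 - F)
V(8) - 61/(-85) = (-2 - 1*8) - 61/(-85) = (-2 - 8) - 61*(-1/85) = -10 + 61/85 = -789/85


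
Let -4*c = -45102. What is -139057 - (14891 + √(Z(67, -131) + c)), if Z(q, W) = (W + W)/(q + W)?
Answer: -153948 - √721894/8 ≈ -1.5405e+5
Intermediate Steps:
c = 22551/2 (c = -¼*(-45102) = 22551/2 ≈ 11276.)
Z(q, W) = 2*W/(W + q) (Z(q, W) = (2*W)/(W + q) = 2*W/(W + q))
-139057 - (14891 + √(Z(67, -131) + c)) = -139057 - (14891 + √(2*(-131)/(-131 + 67) + 22551/2)) = -139057 - (14891 + √(2*(-131)/(-64) + 22551/2)) = -139057 - (14891 + √(2*(-131)*(-1/64) + 22551/2)) = -139057 - (14891 + √(131/32 + 22551/2)) = -139057 - (14891 + √(360947/32)) = -139057 - (14891 + √721894/8) = -139057 + (-14891 - √721894/8) = -153948 - √721894/8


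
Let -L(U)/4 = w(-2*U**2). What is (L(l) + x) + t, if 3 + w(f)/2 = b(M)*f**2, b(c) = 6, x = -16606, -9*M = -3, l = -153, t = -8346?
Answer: -105212430880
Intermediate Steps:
M = 1/3 (M = -1/9*(-3) = 1/3 ≈ 0.33333)
w(f) = -6 + 12*f**2 (w(f) = -6 + 2*(6*f**2) = -6 + 12*f**2)
L(U) = 24 - 192*U**4 (L(U) = -4*(-6 + 12*(-2*U**2)**2) = -4*(-6 + 12*(4*U**4)) = -4*(-6 + 48*U**4) = 24 - 192*U**4)
(L(l) + x) + t = ((24 - 192*(-153)**4) - 16606) - 8346 = ((24 - 192*547981281) - 16606) - 8346 = ((24 - 105212405952) - 16606) - 8346 = (-105212405928 - 16606) - 8346 = -105212422534 - 8346 = -105212430880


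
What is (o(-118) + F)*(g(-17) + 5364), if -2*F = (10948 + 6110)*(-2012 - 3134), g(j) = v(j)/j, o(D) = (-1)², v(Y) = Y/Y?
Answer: 4002218858945/17 ≈ 2.3542e+11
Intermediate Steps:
v(Y) = 1
o(D) = 1
g(j) = 1/j
F = 43890234 (F = -(10948 + 6110)*(-2012 - 3134)/2 = -8529*(-5146) = -½*(-87780468) = 43890234)
(o(-118) + F)*(g(-17) + 5364) = (1 + 43890234)*(1/(-17) + 5364) = 43890235*(-1/17 + 5364) = 43890235*(91187/17) = 4002218858945/17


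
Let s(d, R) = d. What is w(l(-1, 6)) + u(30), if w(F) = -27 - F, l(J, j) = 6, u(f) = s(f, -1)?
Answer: -3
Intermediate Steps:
u(f) = f
w(l(-1, 6)) + u(30) = (-27 - 1*6) + 30 = (-27 - 6) + 30 = -33 + 30 = -3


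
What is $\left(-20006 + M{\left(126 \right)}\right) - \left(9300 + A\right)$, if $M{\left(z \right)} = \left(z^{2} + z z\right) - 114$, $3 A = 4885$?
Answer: $\frac{2111}{3} \approx 703.67$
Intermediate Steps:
$A = \frac{4885}{3}$ ($A = \frac{1}{3} \cdot 4885 = \frac{4885}{3} \approx 1628.3$)
$M{\left(z \right)} = -114 + 2 z^{2}$ ($M{\left(z \right)} = \left(z^{2} + z^{2}\right) - 114 = 2 z^{2} - 114 = -114 + 2 z^{2}$)
$\left(-20006 + M{\left(126 \right)}\right) - \left(9300 + A\right) = \left(-20006 - \left(114 - 2 \cdot 126^{2}\right)\right) - \frac{32785}{3} = \left(-20006 + \left(-114 + 2 \cdot 15876\right)\right) - \frac{32785}{3} = \left(-20006 + \left(-114 + 31752\right)\right) - \frac{32785}{3} = \left(-20006 + 31638\right) - \frac{32785}{3} = 11632 - \frac{32785}{3} = \frac{2111}{3}$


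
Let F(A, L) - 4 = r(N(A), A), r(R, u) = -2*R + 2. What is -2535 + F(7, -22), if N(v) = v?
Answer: -2543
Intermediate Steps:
r(R, u) = 2 - 2*R
F(A, L) = 6 - 2*A (F(A, L) = 4 + (2 - 2*A) = 6 - 2*A)
-2535 + F(7, -22) = -2535 + (6 - 2*7) = -2535 + (6 - 14) = -2535 - 8 = -2543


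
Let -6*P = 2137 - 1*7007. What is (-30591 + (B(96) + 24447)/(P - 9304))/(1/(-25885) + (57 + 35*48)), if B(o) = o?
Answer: -5043954568590/286375772597 ≈ -17.613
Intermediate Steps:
P = 2435/3 (P = -(2137 - 1*7007)/6 = -(2137 - 7007)/6 = -1/6*(-4870) = 2435/3 ≈ 811.67)
(-30591 + (B(96) + 24447)/(P - 9304))/(1/(-25885) + (57 + 35*48)) = (-30591 + (96 + 24447)/(2435/3 - 9304))/(1/(-25885) + (57 + 35*48)) = (-30591 + 24543/(-25477/3))/(-1/25885 + (57 + 1680)) = (-30591 + 24543*(-3/25477))/(-1/25885 + 1737) = (-30591 - 73629/25477)/(44962244/25885) = -779440536/25477*25885/44962244 = -5043954568590/286375772597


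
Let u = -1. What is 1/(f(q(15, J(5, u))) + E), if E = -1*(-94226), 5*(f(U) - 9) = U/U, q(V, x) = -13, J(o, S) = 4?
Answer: 5/471176 ≈ 1.0612e-5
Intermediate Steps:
f(U) = 46/5 (f(U) = 9 + (U/U)/5 = 9 + (1/5)*1 = 9 + 1/5 = 46/5)
E = 94226
1/(f(q(15, J(5, u))) + E) = 1/(46/5 + 94226) = 1/(471176/5) = 5/471176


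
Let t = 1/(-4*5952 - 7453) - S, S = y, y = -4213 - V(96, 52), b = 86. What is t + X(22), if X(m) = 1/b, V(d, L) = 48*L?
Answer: 419460823/62522 ≈ 6709.0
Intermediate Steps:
X(m) = 1/86
y = -6709 (y = -4213 - 48*52 = -4213 - 1*2496 = -4213 - 2496 = -6709)
S = -6709
t = 209730048/31261 (t = 1/(-4*5952 - 7453) - 1*(-6709) = 1/(-23808 - 7453) + 6709 = 1/(-31261) + 6709 = -1/31261 + 6709 = 209730048/31261 ≈ 6709.0)
t + X(22) = 209730048/31261 + 1/86 = 419460823/62522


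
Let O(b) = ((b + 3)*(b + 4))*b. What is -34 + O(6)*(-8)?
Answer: -4354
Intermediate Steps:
O(b) = b*(3 + b)*(4 + b) (O(b) = ((3 + b)*(4 + b))*b = b*(3 + b)*(4 + b))
-34 + O(6)*(-8) = -34 + (6*(12 + 6**2 + 7*6))*(-8) = -34 + (6*(12 + 36 + 42))*(-8) = -34 + (6*90)*(-8) = -34 + 540*(-8) = -34 - 4320 = -4354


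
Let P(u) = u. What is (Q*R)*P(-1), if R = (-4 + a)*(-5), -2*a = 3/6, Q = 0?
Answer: 0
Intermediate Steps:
a = -¼ (a = -3/(2*6) = -½*½ = -¼ ≈ -0.25000)
R = 85/4 (R = (-4 - ¼)*(-5) = -17/4*(-5) = 85/4 ≈ 21.250)
(Q*R)*P(-1) = (0*(85/4))*(-1) = 0*(-1) = 0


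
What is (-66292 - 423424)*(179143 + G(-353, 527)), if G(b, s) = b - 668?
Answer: -87229193352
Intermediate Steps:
G(b, s) = -668 + b
(-66292 - 423424)*(179143 + G(-353, 527)) = (-66292 - 423424)*(179143 + (-668 - 353)) = -489716*(179143 - 1021) = -489716*178122 = -87229193352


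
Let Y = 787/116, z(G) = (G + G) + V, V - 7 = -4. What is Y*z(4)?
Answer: 8657/116 ≈ 74.629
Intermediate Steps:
V = 3 (V = 7 - 4 = 3)
z(G) = 3 + 2*G (z(G) = (G + G) + 3 = 2*G + 3 = 3 + 2*G)
Y = 787/116 (Y = 787*(1/116) = 787/116 ≈ 6.7845)
Y*z(4) = 787*(3 + 2*4)/116 = 787*(3 + 8)/116 = (787/116)*11 = 8657/116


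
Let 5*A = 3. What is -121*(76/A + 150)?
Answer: -100430/3 ≈ -33477.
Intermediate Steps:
A = 3/5 (A = (1/5)*3 = 3/5 ≈ 0.60000)
-121*(76/A + 150) = -121*(76/(3/5) + 150) = -121*(76*(5/3) + 150) = -121*(380/3 + 150) = -121*830/3 = -100430/3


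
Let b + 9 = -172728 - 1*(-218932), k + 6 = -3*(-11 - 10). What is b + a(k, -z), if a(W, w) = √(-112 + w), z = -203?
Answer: 46195 + √91 ≈ 46205.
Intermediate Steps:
k = 57 (k = -6 - 3*(-11 - 10) = -6 - 3*(-21) = -6 + 63 = 57)
b = 46195 (b = -9 + (-172728 - 1*(-218932)) = -9 + (-172728 + 218932) = -9 + 46204 = 46195)
b + a(k, -z) = 46195 + √(-112 - 1*(-203)) = 46195 + √(-112 + 203) = 46195 + √91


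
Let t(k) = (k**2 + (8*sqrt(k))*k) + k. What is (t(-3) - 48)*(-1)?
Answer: 42 + 24*I*sqrt(3) ≈ 42.0 + 41.569*I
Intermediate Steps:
t(k) = k + k**2 + 8*k**(3/2) (t(k) = (k**2 + 8*k**(3/2)) + k = k + k**2 + 8*k**(3/2))
(t(-3) - 48)*(-1) = ((-3 + (-3)**2 + 8*(-3)**(3/2)) - 48)*(-1) = ((-3 + 9 + 8*(-3*I*sqrt(3))) - 48)*(-1) = ((-3 + 9 - 24*I*sqrt(3)) - 48)*(-1) = ((6 - 24*I*sqrt(3)) - 48)*(-1) = (-42 - 24*I*sqrt(3))*(-1) = 42 + 24*I*sqrt(3)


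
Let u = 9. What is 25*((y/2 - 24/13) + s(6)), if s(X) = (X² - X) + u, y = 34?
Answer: 17600/13 ≈ 1353.8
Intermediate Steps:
s(X) = 9 + X² - X (s(X) = (X² - X) + 9 = 9 + X² - X)
25*((y/2 - 24/13) + s(6)) = 25*((34/2 - 24/13) + (9 + 6² - 1*6)) = 25*((34*(½) - 24*1/13) + (9 + 36 - 6)) = 25*((17 - 24/13) + 39) = 25*(197/13 + 39) = 25*(704/13) = 17600/13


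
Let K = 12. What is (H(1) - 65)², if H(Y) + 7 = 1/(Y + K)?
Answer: 874225/169 ≈ 5172.9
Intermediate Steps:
H(Y) = -7 + 1/(12 + Y) (H(Y) = -7 + 1/(Y + 12) = -7 + 1/(12 + Y))
(H(1) - 65)² = ((-83 - 7*1)/(12 + 1) - 65)² = ((-83 - 7)/13 - 65)² = ((1/13)*(-90) - 65)² = (-90/13 - 65)² = (-935/13)² = 874225/169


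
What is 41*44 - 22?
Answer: 1782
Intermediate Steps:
41*44 - 22 = 1804 - 22 = 1782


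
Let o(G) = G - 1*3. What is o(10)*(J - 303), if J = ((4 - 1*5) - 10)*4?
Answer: -2429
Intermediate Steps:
o(G) = -3 + G (o(G) = G - 3 = -3 + G)
J = -44 (J = ((4 - 5) - 10)*4 = (-1 - 10)*4 = -11*4 = -44)
o(10)*(J - 303) = (-3 + 10)*(-44 - 303) = 7*(-347) = -2429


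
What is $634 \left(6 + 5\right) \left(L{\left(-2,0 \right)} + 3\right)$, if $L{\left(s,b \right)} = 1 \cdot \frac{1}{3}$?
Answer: $\frac{69740}{3} \approx 23247.0$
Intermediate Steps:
$L{\left(s,b \right)} = \frac{1}{3}$ ($L{\left(s,b \right)} = 1 \cdot \frac{1}{3} = \frac{1}{3}$)
$634 \left(6 + 5\right) \left(L{\left(-2,0 \right)} + 3\right) = 634 \left(6 + 5\right) \left(\frac{1}{3} + 3\right) = 634 \cdot 11 \cdot \frac{10}{3} = 634 \cdot \frac{110}{3} = \frac{69740}{3}$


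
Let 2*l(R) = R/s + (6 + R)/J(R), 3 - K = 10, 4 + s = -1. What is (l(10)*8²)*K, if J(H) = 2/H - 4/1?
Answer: 26432/19 ≈ 1391.2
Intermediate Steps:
J(H) = -4 + 2/H (J(H) = 2/H - 4*1 = 2/H - 4 = -4 + 2/H)
s = -5 (s = -4 - 1 = -5)
K = -7 (K = 3 - 1*10 = 3 - 10 = -7)
l(R) = -R/10 + (6 + R)/(2*(-4 + 2/R)) (l(R) = (R/(-5) + (6 + R)/(-4 + 2/R))/2 = (R*(-⅕) + (6 + R)/(-4 + 2/R))/2 = (-R/5 + (6 + R)/(-4 + 2/R))/2 = -R/10 + (6 + R)/(2*(-4 + 2/R)))
(l(10)*8²)*K = (-1*10*(28 + 9*10)/(-20 + 40*10)*8²)*(-7) = (-1*10*(28 + 90)/(-20 + 400)*64)*(-7) = (-1*10*118/380*64)*(-7) = (-1*10*1/380*118*64)*(-7) = -59/19*64*(-7) = -3776/19*(-7) = 26432/19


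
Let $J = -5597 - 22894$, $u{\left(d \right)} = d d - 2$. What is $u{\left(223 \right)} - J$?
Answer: $78218$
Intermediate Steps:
$u{\left(d \right)} = -2 + d^{2}$ ($u{\left(d \right)} = d^{2} - 2 = -2 + d^{2}$)
$J = -28491$
$u{\left(223 \right)} - J = \left(-2 + 223^{2}\right) - -28491 = \left(-2 + 49729\right) + 28491 = 49727 + 28491 = 78218$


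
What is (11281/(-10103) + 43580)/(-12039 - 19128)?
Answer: -146759153/104960067 ≈ -1.3982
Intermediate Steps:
(11281/(-10103) + 43580)/(-12039 - 19128) = (11281*(-1/10103) + 43580)/(-31167) = (-11281/10103 + 43580)*(-1/31167) = (440277459/10103)*(-1/31167) = -146759153/104960067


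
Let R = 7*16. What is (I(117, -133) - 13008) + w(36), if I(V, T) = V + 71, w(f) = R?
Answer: -12708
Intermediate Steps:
R = 112
w(f) = 112
I(V, T) = 71 + V
(I(117, -133) - 13008) + w(36) = ((71 + 117) - 13008) + 112 = (188 - 13008) + 112 = -12820 + 112 = -12708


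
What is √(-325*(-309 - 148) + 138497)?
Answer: √287022 ≈ 535.74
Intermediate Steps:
√(-325*(-309 - 148) + 138497) = √(-325*(-457) + 138497) = √(148525 + 138497) = √287022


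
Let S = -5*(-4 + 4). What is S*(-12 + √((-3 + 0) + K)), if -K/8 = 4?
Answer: 0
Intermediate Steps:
S = 0 (S = -5*0 = 0)
K = -32 (K = -8*4 = -32)
S*(-12 + √((-3 + 0) + K)) = 0*(-12 + √((-3 + 0) - 32)) = 0*(-12 + √(-3 - 32)) = 0*(-12 + √(-35)) = 0*(-12 + I*√35) = 0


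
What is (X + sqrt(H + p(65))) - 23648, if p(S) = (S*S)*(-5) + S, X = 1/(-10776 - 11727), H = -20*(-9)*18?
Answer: -532150945/22503 + 18*I*sqrt(55) ≈ -23648.0 + 133.49*I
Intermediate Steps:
H = 3240 (H = 180*18 = 3240)
X = -1/22503 (X = 1/(-22503) = -1/22503 ≈ -4.4439e-5)
p(S) = S - 5*S**2 (p(S) = S**2*(-5) + S = -5*S**2 + S = S - 5*S**2)
(X + sqrt(H + p(65))) - 23648 = (-1/22503 + sqrt(3240 + 65*(1 - 5*65))) - 23648 = (-1/22503 + sqrt(3240 + 65*(1 - 325))) - 23648 = (-1/22503 + sqrt(3240 + 65*(-324))) - 23648 = (-1/22503 + sqrt(3240 - 21060)) - 23648 = (-1/22503 + sqrt(-17820)) - 23648 = (-1/22503 + 18*I*sqrt(55)) - 23648 = -532150945/22503 + 18*I*sqrt(55)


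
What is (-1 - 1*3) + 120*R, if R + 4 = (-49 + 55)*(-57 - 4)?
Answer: -44404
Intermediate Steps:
R = -370 (R = -4 + (-49 + 55)*(-57 - 4) = -4 + 6*(-61) = -4 - 366 = -370)
(-1 - 1*3) + 120*R = (-1 - 1*3) + 120*(-370) = (-1 - 3) - 44400 = -4 - 44400 = -44404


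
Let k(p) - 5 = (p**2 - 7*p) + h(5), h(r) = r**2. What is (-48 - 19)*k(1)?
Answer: -1608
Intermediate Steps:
k(p) = 30 + p**2 - 7*p (k(p) = 5 + ((p**2 - 7*p) + 5**2) = 5 + ((p**2 - 7*p) + 25) = 5 + (25 + p**2 - 7*p) = 30 + p**2 - 7*p)
(-48 - 19)*k(1) = (-48 - 19)*(30 + 1**2 - 7*1) = -67*(30 + 1 - 7) = -67*24 = -1608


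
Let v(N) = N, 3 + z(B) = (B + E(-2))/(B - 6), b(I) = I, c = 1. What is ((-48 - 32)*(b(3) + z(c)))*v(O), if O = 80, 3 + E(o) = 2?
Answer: 0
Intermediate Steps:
E(o) = -1 (E(o) = -3 + 2 = -1)
z(B) = -3 + (-1 + B)/(-6 + B) (z(B) = -3 + (B - 1)/(B - 6) = -3 + (-1 + B)/(-6 + B))
((-48 - 32)*(b(3) + z(c)))*v(O) = ((-48 - 32)*(3 + (17 - 2*1)/(-6 + 1)))*80 = -80*(3 + (17 - 2)/(-5))*80 = -80*(3 - 1/5*15)*80 = -80*(3 - 3)*80 = -80*0*80 = 0*80 = 0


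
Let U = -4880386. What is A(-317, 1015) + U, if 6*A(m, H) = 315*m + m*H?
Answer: -14851963/3 ≈ -4.9507e+6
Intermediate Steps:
A(m, H) = 105*m/2 + H*m/6 (A(m, H) = (315*m + m*H)/6 = (315*m + H*m)/6 = 105*m/2 + H*m/6)
A(-317, 1015) + U = (⅙)*(-317)*(315 + 1015) - 4880386 = (⅙)*(-317)*1330 - 4880386 = -210805/3 - 4880386 = -14851963/3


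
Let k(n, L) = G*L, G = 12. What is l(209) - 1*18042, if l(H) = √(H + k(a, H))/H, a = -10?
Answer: -18042 + √2717/209 ≈ -18042.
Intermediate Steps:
k(n, L) = 12*L
l(H) = √13/√H (l(H) = √(H + 12*H)/H = √(13*H)/H = (√13*√H)/H = √13/√H)
l(209) - 1*18042 = √13/√209 - 1*18042 = √13*(√209/209) - 18042 = √2717/209 - 18042 = -18042 + √2717/209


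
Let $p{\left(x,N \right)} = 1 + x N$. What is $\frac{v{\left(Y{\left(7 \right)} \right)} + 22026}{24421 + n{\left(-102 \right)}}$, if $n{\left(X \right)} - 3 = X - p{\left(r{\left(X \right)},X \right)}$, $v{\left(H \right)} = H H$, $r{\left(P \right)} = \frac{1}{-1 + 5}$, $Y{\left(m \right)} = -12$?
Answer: $\frac{14780}{16231} \approx 0.9106$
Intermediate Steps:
$r{\left(P \right)} = \frac{1}{4}$
$v{\left(H \right)} = H^{2}$
$p{\left(x,N \right)} = 1 + N x$
$n{\left(X \right)} = 2 + \frac{3 X}{4}$ ($n{\left(X \right)} = 3 - \left(1 - X + X \frac{1}{4}\right) = 3 + \left(X - \left(1 + \frac{X}{4}\right)\right) = 3 + \left(-1 + \frac{3 X}{4}\right) = 2 + \frac{3 X}{4}$)
$\frac{v{\left(Y{\left(7 \right)} \right)} + 22026}{24421 + n{\left(-102 \right)}} = \frac{\left(-12\right)^{2} + 22026}{24421 + \left(2 + \frac{3}{4} \left(-102\right)\right)} = \frac{144 + 22026}{24421 + \left(2 - \frac{153}{2}\right)} = \frac{22170}{24421 - \frac{149}{2}} = \frac{22170}{\frac{48693}{2}} = 22170 \cdot \frac{2}{48693} = \frac{14780}{16231}$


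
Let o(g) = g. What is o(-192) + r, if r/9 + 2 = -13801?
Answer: -124419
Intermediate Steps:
r = -124227 (r = -18 + 9*(-13801) = -18 - 124209 = -124227)
o(-192) + r = -192 - 124227 = -124419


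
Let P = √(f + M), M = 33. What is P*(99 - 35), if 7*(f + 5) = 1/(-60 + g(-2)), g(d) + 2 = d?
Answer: 8*√87801/7 ≈ 338.64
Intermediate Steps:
g(d) = -2 + d
f = -2241/448 (f = -5 + 1/(7*(-60 + (-2 - 2))) = -5 + 1/(7*(-60 - 4)) = -5 + (⅐)/(-64) = -5 + (⅐)*(-1/64) = -5 - 1/448 = -2241/448 ≈ -5.0022)
P = √87801/56 (P = √(-2241/448 + 33) = √(12543/448) = √87801/56 ≈ 5.2913)
P*(99 - 35) = (√87801/56)*(99 - 35) = (√87801/56)*64 = 8*√87801/7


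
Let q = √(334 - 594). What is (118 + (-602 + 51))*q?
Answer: -866*I*√65 ≈ -6981.9*I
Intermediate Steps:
q = 2*I*√65 (q = √(-260) = 2*I*√65 ≈ 16.125*I)
(118 + (-602 + 51))*q = (118 + (-602 + 51))*(2*I*√65) = (118 - 551)*(2*I*√65) = -866*I*√65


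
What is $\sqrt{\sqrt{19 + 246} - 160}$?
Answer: $\sqrt{-160 + \sqrt{265}} \approx 11.988 i$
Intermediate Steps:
$\sqrt{\sqrt{19 + 246} - 160} = \sqrt{\sqrt{265} - 160} = \sqrt{-160 + \sqrt{265}}$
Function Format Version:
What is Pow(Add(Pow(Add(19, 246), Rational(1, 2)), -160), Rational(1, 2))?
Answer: Pow(Add(-160, Pow(265, Rational(1, 2))), Rational(1, 2)) ≈ Mul(11.988, I)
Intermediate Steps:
Pow(Add(Pow(Add(19, 246), Rational(1, 2)), -160), Rational(1, 2)) = Pow(Add(Pow(265, Rational(1, 2)), -160), Rational(1, 2)) = Pow(Add(-160, Pow(265, Rational(1, 2))), Rational(1, 2))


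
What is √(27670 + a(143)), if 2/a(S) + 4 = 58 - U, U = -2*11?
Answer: 9*√493278/38 ≈ 166.34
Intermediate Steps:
U = -22
a(S) = 1/38 (a(S) = 2/(-4 + (58 - 1*(-22))) = 2/(-4 + (58 + 22)) = 2/(-4 + 80) = 2/76 = 2*(1/76) = 1/38)
√(27670 + a(143)) = √(27670 + 1/38) = √(1051461/38) = 9*√493278/38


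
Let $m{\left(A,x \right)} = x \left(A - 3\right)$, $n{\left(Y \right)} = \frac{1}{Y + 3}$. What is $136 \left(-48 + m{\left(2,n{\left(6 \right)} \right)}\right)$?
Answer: $- \frac{58888}{9} \approx -6543.1$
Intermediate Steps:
$n{\left(Y \right)} = \frac{1}{3 + Y}$
$m{\left(A,x \right)} = x \left(-3 + A\right)$
$136 \left(-48 + m{\left(2,n{\left(6 \right)} \right)}\right) = 136 \left(-48 + \frac{-3 + 2}{3 + 6}\right) = 136 \left(-48 + \frac{1}{9} \left(-1\right)\right) = 136 \left(-48 - \frac{1}{9}\right) = 136 \left(- \frac{433}{9}\right) = - \frac{58888}{9}$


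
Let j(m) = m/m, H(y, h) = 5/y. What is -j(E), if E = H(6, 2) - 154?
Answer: -1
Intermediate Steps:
E = -919/6 (E = 5/6 - 154 = -919/6 ≈ -153.17)
j(m) = 1
-j(E) = -1*1 = -1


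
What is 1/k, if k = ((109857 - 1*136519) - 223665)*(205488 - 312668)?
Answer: 1/26830047860 ≈ 3.7272e-11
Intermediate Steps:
k = 26830047860 (k = ((109857 - 136519) - 223665)*(-107180) = (-26662 - 223665)*(-107180) = -250327*(-107180) = 26830047860)
1/k = 1/26830047860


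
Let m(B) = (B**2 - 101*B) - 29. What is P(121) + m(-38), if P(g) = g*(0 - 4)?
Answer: 4769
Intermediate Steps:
P(g) = -4*g (P(g) = g*(-4) = -4*g)
m(B) = -29 + B**2 - 101*B
P(121) + m(-38) = -4*121 + (-29 + (-38)**2 - 101*(-38)) = -484 + (-29 + 1444 + 3838) = -484 + 5253 = 4769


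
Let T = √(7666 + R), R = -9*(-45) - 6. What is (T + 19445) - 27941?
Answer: -8496 + √8065 ≈ -8406.2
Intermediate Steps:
R = 399 (R = 405 - 6 = 399)
T = √8065 (T = √(7666 + 399) = √8065 ≈ 89.805)
(T + 19445) - 27941 = (√8065 + 19445) - 27941 = (19445 + √8065) - 27941 = -8496 + √8065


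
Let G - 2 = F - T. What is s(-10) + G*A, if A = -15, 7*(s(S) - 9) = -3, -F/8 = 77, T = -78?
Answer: 56340/7 ≈ 8048.6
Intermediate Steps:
F = -616 (F = -8*77 = -616)
s(S) = 60/7 (s(S) = 9 + (⅐)*(-3) = 9 - 3/7 = 60/7)
G = -536 (G = 2 + (-616 - 1*(-78)) = 2 + (-616 + 78) = 2 - 538 = -536)
s(-10) + G*A = 60/7 - 536*(-15) = 60/7 + 8040 = 56340/7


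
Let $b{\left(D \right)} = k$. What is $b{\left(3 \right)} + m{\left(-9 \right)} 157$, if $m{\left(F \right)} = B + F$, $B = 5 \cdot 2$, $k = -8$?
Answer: $149$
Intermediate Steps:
$b{\left(D \right)} = -8$
$B = 10$
$m{\left(F \right)} = 10 + F$
$b{\left(3 \right)} + m{\left(-9 \right)} 157 = -8 + \left(10 - 9\right) 157 = -8 + 1 \cdot 157 = -8 + 157 = 149$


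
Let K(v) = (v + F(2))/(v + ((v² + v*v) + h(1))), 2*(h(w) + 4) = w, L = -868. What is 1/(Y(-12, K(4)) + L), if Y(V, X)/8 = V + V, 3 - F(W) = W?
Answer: -1/1060 ≈ -0.00094340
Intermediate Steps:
F(W) = 3 - W
h(w) = -4 + w/2
K(v) = (1 + v)/(-7/2 + v + 2*v²) (K(v) = (v + (3 - 1*2))/(v + ((v² + v*v) + (-4 + (½)*1))) = (v + (3 - 2))/(v + ((v² + v²) + (-4 + ½))) = (v + 1)/(v + (2*v² - 7/2)) = (1 + v)/(v + (-7/2 + 2*v²)) = (1 + v)/(-7/2 + v + 2*v²))
Y(V, X) = 16*V (Y(V, X) = 8*(V + V) = 8*(2*V) = 16*V)
1/(Y(-12, K(4)) + L) = 1/(16*(-12) - 868) = 1/(-192 - 868) = 1/(-1060) = -1/1060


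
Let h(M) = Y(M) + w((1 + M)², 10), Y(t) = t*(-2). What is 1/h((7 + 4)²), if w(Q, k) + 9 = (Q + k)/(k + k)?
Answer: 10/4937 ≈ 0.0020255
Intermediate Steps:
Y(t) = -2*t
w(Q, k) = -9 + (Q + k)/(2*k) (w(Q, k) = -9 + (Q + k)/(k + k) = -9 + (Q + k)/((2*k)) = -9 + (Q + k)*(1/(2*k)) = -9 + (Q + k)/(2*k))
h(M) = -17/2 - 2*M + (1 + M)²/20 (h(M) = -2*M + (½)*((1 + M)² - 17*10)/10 = -2*M + (½)*(⅒)*((1 + M)² - 170) = -2*M + (½)*(⅒)*(-170 + (1 + M)²) = -2*M + (-17/2 + (1 + M)²/20) = -17/2 - 2*M + (1 + M)²/20)
1/h((7 + 4)²) = 1/(-169/20 - 19*(7 + 4)²/10 + ((7 + 4)²)²/20) = 1/(-169/20 - 19/10*11² + (11²)²/20) = 1/(-169/20 - 19/10*121 + (1/20)*121²) = 1/(-169/20 - 2299/10 + (1/20)*14641) = 1/(-169/20 - 2299/10 + 14641/20) = 1/(4937/10) = 10/4937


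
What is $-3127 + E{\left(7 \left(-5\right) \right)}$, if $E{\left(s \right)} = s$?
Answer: $-3162$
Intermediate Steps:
$-3127 + E{\left(7 \left(-5\right) \right)} = -3127 + 7 \left(-5\right) = -3127 - 35 = -3162$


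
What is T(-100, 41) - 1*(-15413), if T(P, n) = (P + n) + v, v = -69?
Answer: 15285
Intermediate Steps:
T(P, n) = -69 + P + n (T(P, n) = (P + n) - 69 = -69 + P + n)
T(-100, 41) - 1*(-15413) = (-69 - 100 + 41) - 1*(-15413) = -128 + 15413 = 15285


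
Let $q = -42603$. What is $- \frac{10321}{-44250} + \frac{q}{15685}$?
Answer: $- \frac{344659573}{138812250} \approx -2.4829$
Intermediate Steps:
$- \frac{10321}{-44250} + \frac{q}{15685} = - \frac{10321}{-44250} - \frac{42603}{15685} = \left(-10321\right) \left(- \frac{1}{44250}\right) - \frac{42603}{15685} = \frac{10321}{44250} - \frac{42603}{15685} = - \frac{344659573}{138812250}$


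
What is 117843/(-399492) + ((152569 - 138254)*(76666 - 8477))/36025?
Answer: 2363333920813/87222420 ≈ 27096.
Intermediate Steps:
117843/(-399492) + ((152569 - 138254)*(76666 - 8477))/36025 = 117843*(-1/399492) + (14315*68189)*(1/36025) = -39281/133164 + 976125535*(1/36025) = -39281/133164 + 17747737/655 = 2363333920813/87222420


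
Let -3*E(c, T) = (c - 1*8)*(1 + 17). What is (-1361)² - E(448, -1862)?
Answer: 1854961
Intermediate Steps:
E(c, T) = 48 - 6*c (E(c, T) = -(c - 1*8)*(1 + 17)/3 = -(c - 8)*18/3 = -(-8 + c)*18/3 = -(-144 + 18*c)/3 = 48 - 6*c)
(-1361)² - E(448, -1862) = (-1361)² - (48 - 6*448) = 1852321 - (48 - 2688) = 1852321 - 1*(-2640) = 1852321 + 2640 = 1854961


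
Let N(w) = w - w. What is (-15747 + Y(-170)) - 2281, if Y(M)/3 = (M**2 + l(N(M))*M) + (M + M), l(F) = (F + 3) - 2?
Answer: 67142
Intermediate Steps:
N(w) = 0
l(F) = 1 + F (l(F) = (3 + F) - 2 = 1 + F)
Y(M) = 3*M**2 + 9*M (Y(M) = 3*((M**2 + (1 + 0)*M) + (M + M)) = 3*((M**2 + 1*M) + 2*M) = 3*((M**2 + M) + 2*M) = 3*((M + M**2) + 2*M) = 3*(M**2 + 3*M) = 3*M**2 + 9*M)
(-15747 + Y(-170)) - 2281 = (-15747 + 3*(-170)*(3 - 170)) - 2281 = (-15747 + 3*(-170)*(-167)) - 2281 = (-15747 + 85170) - 2281 = 69423 - 2281 = 67142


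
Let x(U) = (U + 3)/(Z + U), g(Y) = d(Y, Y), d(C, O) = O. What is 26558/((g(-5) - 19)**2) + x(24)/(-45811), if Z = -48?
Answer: 608324593/13193568 ≈ 46.108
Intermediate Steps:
g(Y) = Y
x(U) = (3 + U)/(-48 + U) (x(U) = (U + 3)/(-48 + U) = (3 + U)/(-48 + U))
26558/((g(-5) - 19)**2) + x(24)/(-45811) = 26558/((-5 - 19)**2) + ((3 + 24)/(-48 + 24))/(-45811) = 26558/((-24)**2) + (27/(-24))*(-1/45811) = 26558/576 - 1/24*27*(-1/45811) = 26558*(1/576) - 9/8*(-1/45811) = 13279/288 + 9/366488 = 608324593/13193568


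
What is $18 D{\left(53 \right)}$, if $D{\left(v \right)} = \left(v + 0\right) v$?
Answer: $50562$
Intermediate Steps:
$D{\left(v \right)} = v^{2}$ ($D{\left(v \right)} = v v = v^{2}$)
$18 D{\left(53 \right)} = 18 \cdot 53^{2} = 18 \cdot 2809 = 50562$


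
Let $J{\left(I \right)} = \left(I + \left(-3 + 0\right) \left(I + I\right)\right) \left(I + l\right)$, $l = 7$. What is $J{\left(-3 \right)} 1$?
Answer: $60$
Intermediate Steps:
$J{\left(I \right)} = - 5 I \left(7 + I\right)$ ($J{\left(I \right)} = \left(I + \left(-3 + 0\right) \left(I + I\right)\right) \left(I + 7\right) = \left(I - 3 \cdot 2 I\right) \left(7 + I\right) = \left(I - 6 I\right) \left(7 + I\right) = - 5 I \left(7 + I\right)$)
$J{\left(-3 \right)} 1 = \left(-5\right) \left(-3\right) \left(7 - 3\right) 1 = \left(-5\right) \left(-3\right) 4 \cdot 1 = 60 \cdot 1 = 60$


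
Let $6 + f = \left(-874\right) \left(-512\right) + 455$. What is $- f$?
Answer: $-447937$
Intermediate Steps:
$f = 447937$ ($f = -6 + \left(\left(-874\right) \left(-512\right) + 455\right) = -6 + \left(447488 + 455\right) = -6 + 447943 = 447937$)
$- f = \left(-1\right) 447937 = -447937$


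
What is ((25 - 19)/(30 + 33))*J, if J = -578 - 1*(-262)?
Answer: -632/21 ≈ -30.095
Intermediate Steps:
J = -316 (J = -578 + 262 = -316)
((25 - 19)/(30 + 33))*J = ((25 - 19)/(30 + 33))*(-316) = (6/63)*(-316) = (6*(1/63))*(-316) = (2/21)*(-316) = -632/21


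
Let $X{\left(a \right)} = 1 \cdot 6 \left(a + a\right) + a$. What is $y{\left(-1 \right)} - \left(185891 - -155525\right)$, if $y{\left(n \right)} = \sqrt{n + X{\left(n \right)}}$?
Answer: $-341416 + i \sqrt{14} \approx -3.4142 \cdot 10^{5} + 3.7417 i$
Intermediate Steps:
$X{\left(a \right)} = 13 a$ ($X{\left(a \right)} = 1 \cdot 6 \cdot 2 a + a = 1 \cdot 12 a + a = 12 a + a = 13 a$)
$y{\left(n \right)} = \sqrt{14} \sqrt{n}$ ($y{\left(n \right)} = \sqrt{n + 13 n} = \sqrt{14 n} = \sqrt{14} \sqrt{n}$)
$y{\left(-1 \right)} - \left(185891 - -155525\right) = \sqrt{14} \sqrt{-1} - \left(185891 - -155525\right) = \sqrt{14} i - \left(185891 + 155525\right) = i \sqrt{14} - 341416 = -341416 + i \sqrt{14}$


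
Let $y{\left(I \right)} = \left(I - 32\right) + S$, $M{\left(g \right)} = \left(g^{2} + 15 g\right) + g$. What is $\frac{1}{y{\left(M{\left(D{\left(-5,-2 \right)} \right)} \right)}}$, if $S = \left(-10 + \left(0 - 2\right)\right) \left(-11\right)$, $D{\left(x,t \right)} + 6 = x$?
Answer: $\frac{1}{45} \approx 0.022222$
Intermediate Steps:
$D{\left(x,t \right)} = -6 + x$
$S = 132$ ($S = \left(-10 + \left(0 - 2\right)\right) \left(-11\right) = \left(-10 - 2\right) \left(-11\right) = \left(-12\right) \left(-11\right) = 132$)
$M{\left(g \right)} = g^{2} + 16 g$
$y{\left(I \right)} = 100 + I$ ($y{\left(I \right)} = \left(I - 32\right) + 132 = \left(-32 + I\right) + 132 = 100 + I$)
$\frac{1}{y{\left(M{\left(D{\left(-5,-2 \right)} \right)} \right)}} = \frac{1}{100 + \left(-6 - 5\right) \left(16 - 11\right)} = \frac{1}{100 - 11 \left(16 - 11\right)} = \frac{1}{100 - 55} = \frac{1}{45}$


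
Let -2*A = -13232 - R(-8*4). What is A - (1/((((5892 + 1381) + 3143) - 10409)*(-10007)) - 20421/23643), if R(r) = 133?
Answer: 2459728120511/368037446 ≈ 6683.4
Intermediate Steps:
A = 13365/2 (A = -(-13232 - 1*133)/2 = -(-13232 - 133)/2 = -½*(-13365) = 13365/2 ≈ 6682.5)
A - (1/((((5892 + 1381) + 3143) - 10409)*(-10007)) - 20421/23643) = 13365/2 - (1/((((5892 + 1381) + 3143) - 10409)*(-10007)) - 20421/23643) = 13365/2 - (-1/10007/((7273 + 3143) - 10409) - 20421*1/23643) = 13365/2 - (-1/10007/(10416 - 10409) - 2269/2627) = 13365/2 - (-1/10007/7 - 2269/2627) = 13365/2 - ((⅐)*(-1/10007) - 2269/2627) = 13365/2 - (-1/70049 - 2269/2627) = 13365/2 - 1*(-158943808/184018723) = 13365/2 + 158943808/184018723 = 2459728120511/368037446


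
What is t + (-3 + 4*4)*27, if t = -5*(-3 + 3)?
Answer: 351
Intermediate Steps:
t = 0 (t = -5*0 = 0)
t + (-3 + 4*4)*27 = 0 + (-3 + 4*4)*27 = 0 + (-3 + 16)*27 = 0 + 13*27 = 0 + 351 = 351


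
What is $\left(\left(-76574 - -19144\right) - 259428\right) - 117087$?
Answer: $-433945$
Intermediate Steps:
$\left(\left(-76574 - -19144\right) - 259428\right) - 117087 = \left(\left(-76574 + 19144\right) - 259428\right) - 117087 = \left(-57430 - 259428\right) - 117087 = -316858 - 117087 = -433945$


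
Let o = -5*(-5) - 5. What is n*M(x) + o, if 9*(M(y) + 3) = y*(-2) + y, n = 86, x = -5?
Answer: -1712/9 ≈ -190.22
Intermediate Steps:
o = 20 (o = 25 - 5 = 20)
M(y) = -3 - y/9 (M(y) = -3 + (y*(-2) + y)/9 = -3 + (-2*y + y)/9 = -3 + (-y)/9 = -3 - y/9)
n*M(x) + o = 86*(-3 - 1/9*(-5)) + 20 = 86*(-3 + 5/9) + 20 = 86*(-22/9) + 20 = -1892/9 + 20 = -1712/9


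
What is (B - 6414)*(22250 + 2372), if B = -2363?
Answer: -216107294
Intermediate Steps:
(B - 6414)*(22250 + 2372) = (-2363 - 6414)*(22250 + 2372) = -8777*24622 = -216107294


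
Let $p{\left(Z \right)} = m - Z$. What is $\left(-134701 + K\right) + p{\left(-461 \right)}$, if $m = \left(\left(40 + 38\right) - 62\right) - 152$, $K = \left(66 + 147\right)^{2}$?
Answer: $-89007$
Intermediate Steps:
$K = 45369$ ($K = 213^{2} = 45369$)
$m = -136$ ($m = \left(78 - 62\right) - 152 = 16 - 152 = -136$)
$p{\left(Z \right)} = -136 - Z$
$\left(-134701 + K\right) + p{\left(-461 \right)} = \left(-134701 + 45369\right) - -325 = -89332 + \left(-136 + 461\right) = -89332 + 325 = -89007$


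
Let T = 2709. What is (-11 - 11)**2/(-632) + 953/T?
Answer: -177215/428022 ≈ -0.41403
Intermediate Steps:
(-11 - 11)**2/(-632) + 953/T = (-11 - 11)**2/(-632) + 953/2709 = (-22)**2*(-1/632) + 953*(1/2709) = 484*(-1/632) + 953/2709 = -121/158 + 953/2709 = -177215/428022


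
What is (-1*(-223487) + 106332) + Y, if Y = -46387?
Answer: 283432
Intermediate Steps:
(-1*(-223487) + 106332) + Y = (-1*(-223487) + 106332) - 46387 = (223487 + 106332) - 46387 = 329819 - 46387 = 283432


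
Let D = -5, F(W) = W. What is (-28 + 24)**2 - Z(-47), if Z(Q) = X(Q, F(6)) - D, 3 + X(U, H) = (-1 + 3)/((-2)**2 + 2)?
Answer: 41/3 ≈ 13.667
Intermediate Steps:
X(U, H) = -8/3 (X(U, H) = -3 + (-1 + 3)/((-2)**2 + 2) = -3 + 2/(4 + 2) = -3 + 2/6 = -3 + 2*(1/6) = -3 + 1/3 = -8/3)
Z(Q) = 7/3 (Z(Q) = -8/3 - 1*(-5) = -8/3 + 5 = 7/3)
(-28 + 24)**2 - Z(-47) = (-28 + 24)**2 - 1*7/3 = (-4)**2 - 7/3 = 16 - 7/3 = 41/3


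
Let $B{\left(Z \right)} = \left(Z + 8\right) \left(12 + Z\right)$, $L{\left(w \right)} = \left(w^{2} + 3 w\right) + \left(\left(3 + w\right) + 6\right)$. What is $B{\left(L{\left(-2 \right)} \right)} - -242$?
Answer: $463$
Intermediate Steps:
$L{\left(w \right)} = 9 + w^{2} + 4 w$ ($L{\left(w \right)} = \left(w^{2} + 3 w\right) + \left(9 + w\right) = 9 + w^{2} + 4 w$)
$B{\left(Z \right)} = \left(8 + Z\right) \left(12 + Z\right)$
$B{\left(L{\left(-2 \right)} \right)} - -242 = \left(96 + \left(9 + \left(-2\right)^{2} + 4 \left(-2\right)\right)^{2} + 20 \left(9 + \left(-2\right)^{2} + 4 \left(-2\right)\right)\right) - -242 = \left(96 + \left(9 + 4 - 8\right)^{2} + 20 \left(9 + 4 - 8\right)\right) + 242 = \left(96 + 5^{2} + 20 \cdot 5\right) + 242 = \left(96 + 25 + 100\right) + 242 = 221 + 242 = 463$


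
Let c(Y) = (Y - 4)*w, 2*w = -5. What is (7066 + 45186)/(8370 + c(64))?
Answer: 13063/2055 ≈ 6.3567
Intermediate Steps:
w = -5/2 (w = (½)*(-5) = -5/2 ≈ -2.5000)
c(Y) = 10 - 5*Y/2 (c(Y) = (Y - 4)*(-5/2) = (-4 + Y)*(-5/2) = 10 - 5*Y/2)
(7066 + 45186)/(8370 + c(64)) = (7066 + 45186)/(8370 + (10 - 5/2*64)) = 52252/(8370 + (10 - 160)) = 52252/(8370 - 150) = 52252/8220 = 52252*(1/8220) = 13063/2055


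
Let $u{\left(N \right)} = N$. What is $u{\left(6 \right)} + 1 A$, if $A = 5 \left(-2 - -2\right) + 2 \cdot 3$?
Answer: $12$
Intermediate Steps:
$A = 6$ ($A = 5 \left(-2 + 2\right) + 6 = 5 \cdot 0 + 6 = 0 + 6 = 6$)
$u{\left(6 \right)} + 1 A = 6 + 1 \cdot 6 = 6 + 6 = 12$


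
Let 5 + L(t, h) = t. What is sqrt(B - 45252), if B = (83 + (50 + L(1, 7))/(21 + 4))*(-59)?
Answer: I*sqrt(1256439)/5 ≈ 224.18*I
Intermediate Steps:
L(t, h) = -5 + t
B = -125139/25 (B = (83 + (50 + (-5 + 1))/(21 + 4))*(-59) = (83 + (50 - 4)/25)*(-59) = (83 + 46*(1/25))*(-59) = (83 + 46/25)*(-59) = (2121/25)*(-59) = -125139/25 ≈ -5005.6)
sqrt(B - 45252) = sqrt(-125139/25 - 45252) = sqrt(-1256439/25) = I*sqrt(1256439)/5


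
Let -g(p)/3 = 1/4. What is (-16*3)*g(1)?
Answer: 36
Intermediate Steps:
g(p) = -¾ (g(p) = -3/4 = -3*¼ = -¾)
(-16*3)*g(1) = -16*3*(-¾) = -48*(-¾) = 36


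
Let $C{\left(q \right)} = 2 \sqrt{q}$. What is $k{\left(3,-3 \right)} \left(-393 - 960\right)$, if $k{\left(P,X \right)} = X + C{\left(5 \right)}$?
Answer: $4059 - 2706 \sqrt{5} \approx -1991.8$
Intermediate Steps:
$k{\left(P,X \right)} = X + 2 \sqrt{5}$
$k{\left(3,-3 \right)} \left(-393 - 960\right) = \left(-3 + 2 \sqrt{5}\right) \left(-393 - 960\right) = \left(-3 + 2 \sqrt{5}\right) \left(-1353\right) = 4059 - 2706 \sqrt{5}$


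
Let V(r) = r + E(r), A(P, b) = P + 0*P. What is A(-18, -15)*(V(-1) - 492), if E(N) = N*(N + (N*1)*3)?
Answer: 8802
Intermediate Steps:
E(N) = 4*N**2 (E(N) = N*(N + N*3) = N*(N + 3*N) = N*(4*N) = 4*N**2)
A(P, b) = P (A(P, b) = P + 0 = P)
V(r) = r + 4*r**2
A(-18, -15)*(V(-1) - 492) = -18*(-(1 + 4*(-1)) - 492) = -18*(-(1 - 4) - 492) = -18*(-1*(-3) - 492) = -18*(3 - 492) = -18*(-489) = 8802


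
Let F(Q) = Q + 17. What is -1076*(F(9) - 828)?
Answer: 862952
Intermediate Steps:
F(Q) = 17 + Q
-1076*(F(9) - 828) = -1076*((17 + 9) - 828) = -1076*(26 - 828) = -1076*(-802) = 862952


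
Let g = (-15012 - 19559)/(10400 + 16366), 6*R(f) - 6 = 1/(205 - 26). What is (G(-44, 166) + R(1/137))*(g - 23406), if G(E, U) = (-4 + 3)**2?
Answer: -1346390549483/28746684 ≈ -46836.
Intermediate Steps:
G(E, U) = 1 (G(E, U) = (-1)**2 = 1)
R(f) = 1075/1074 (R(f) = 1 + 1/(6*(205 - 26)) = 1 + (1/6)/179 = 1 + (1/6)*(1/179) = 1 + 1/1074 = 1075/1074)
g = -34571/26766 ≈ -1.2916
(G(-44, 166) + R(1/137))*(g - 23406) = (1 + 1075/1074)*(-34571/26766 - 23406) = (2149/1074)*(-626519567/26766) = -1346390549483/28746684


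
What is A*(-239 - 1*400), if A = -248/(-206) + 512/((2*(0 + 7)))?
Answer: -17403804/721 ≈ -24138.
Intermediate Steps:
A = 27236/721 (A = -248*(-1/206) + 512/((2*7)) = 124/103 + 512/14 = 124/103 + 512*(1/14) = 124/103 + 256/7 = 27236/721 ≈ 37.775)
A*(-239 - 1*400) = 27236*(-239 - 1*400)/721 = 27236*(-239 - 400)/721 = (27236/721)*(-639) = -17403804/721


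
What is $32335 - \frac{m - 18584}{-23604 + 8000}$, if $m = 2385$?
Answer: $\frac{504539141}{15604} \approx 32334.0$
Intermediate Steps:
$32335 - \frac{m - 18584}{-23604 + 8000} = 32335 - \frac{2385 - 18584}{-23604 + 8000} = 32335 - - \frac{16199}{-15604} = 32335 - \left(-16199\right) \left(- \frac{1}{15604}\right) = 32335 - \frac{16199}{15604} = \frac{504539141}{15604}$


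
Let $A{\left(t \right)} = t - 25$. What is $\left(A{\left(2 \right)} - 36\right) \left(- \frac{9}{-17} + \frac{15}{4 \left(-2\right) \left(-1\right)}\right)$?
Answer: $- \frac{19293}{136} \approx -141.86$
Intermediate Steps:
$A{\left(t \right)} = -25 + t$ ($A{\left(t \right)} = t - 25 = -25 + t$)
$\left(A{\left(2 \right)} - 36\right) \left(- \frac{9}{-17} + \frac{15}{4 \left(-2\right) \left(-1\right)}\right) = \left(\left(-25 + 2\right) - 36\right) \left(- \frac{9}{-17} + \frac{15}{4 \left(-2\right) \left(-1\right)}\right) = \left(-23 - 36\right) \left(\left(-9\right) \left(- \frac{1}{17}\right) + \frac{15}{\left(-8\right) \left(-1\right)}\right) = - 59 \left(\frac{9}{17} + \frac{15}{8}\right) = \left(-59\right) \frac{327}{136} = - \frac{19293}{136}$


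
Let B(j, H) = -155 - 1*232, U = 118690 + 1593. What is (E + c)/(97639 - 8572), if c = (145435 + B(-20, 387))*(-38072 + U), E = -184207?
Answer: 11924356921/89067 ≈ 1.3388e+5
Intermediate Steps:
U = 120283
B(j, H) = -387 (B(j, H) = -155 - 232 = -387)
c = 11924541128 (c = (145435 - 387)*(-38072 + 120283) = 145048*82211 = 11924541128)
(E + c)/(97639 - 8572) = (-184207 + 11924541128)/(97639 - 8572) = 11924356921/89067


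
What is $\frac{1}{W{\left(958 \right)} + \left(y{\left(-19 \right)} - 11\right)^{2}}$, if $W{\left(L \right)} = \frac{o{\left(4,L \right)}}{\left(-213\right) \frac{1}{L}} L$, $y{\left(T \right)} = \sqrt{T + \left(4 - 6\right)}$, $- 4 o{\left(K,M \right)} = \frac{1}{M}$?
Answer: $\frac{426 i}{9372 \sqrt{21} + 43079 i} \approx 0.0049595 + 0.0049444 i$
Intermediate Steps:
$o{\left(K,M \right)} = - \frac{1}{4 M}$
$y{\left(T \right)} = \sqrt{-2 + T}$ ($y{\left(T \right)} = \sqrt{T + \left(4 - 6\right)} = \sqrt{T - 2} = \sqrt{-2 + T}$)
$W{\left(L \right)} = \frac{L}{852}$ ($W{\left(L \right)} = \frac{\left(- \frac{1}{4}\right) \frac{1}{L}}{\left(-213\right) \frac{1}{L}} L = - \frac{1}{4 L} \left(- \frac{L}{213}\right) L = \frac{L}{852}$)
$\frac{1}{W{\left(958 \right)} + \left(y{\left(-19 \right)} - 11\right)^{2}} = \frac{1}{\frac{1}{852} \cdot 958 + \left(\sqrt{-2 - 19} - 11\right)^{2}} = \frac{1}{\frac{479}{426} + \left(\sqrt{-21} - 11\right)^{2}} = \frac{1}{\frac{479}{426} + \left(i \sqrt{21} - 11\right)^{2}} = \frac{1}{\frac{479}{426} + \left(-11 + i \sqrt{21}\right)^{2}}$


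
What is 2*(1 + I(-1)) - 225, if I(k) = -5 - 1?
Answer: -235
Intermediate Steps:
I(k) = -6
2*(1 + I(-1)) - 225 = 2*(1 - 6) - 225 = 2*(-5) - 225 = -10 - 225 = -235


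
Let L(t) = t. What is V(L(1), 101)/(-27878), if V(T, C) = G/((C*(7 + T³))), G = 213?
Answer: -213/22525424 ≈ -9.4560e-6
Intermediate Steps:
V(T, C) = 213/(C*(7 + T³)) (V(T, C) = 213/((C*(7 + T³))) = 213*(1/(C*(7 + T³))) = 213/(C*(7 + T³)))
V(L(1), 101)/(-27878) = (213/(101*(7 + 1³)))/(-27878) = (213*(1/101)/(7 + 1))*(-1/27878) = (213*(1/101)/8)*(-1/27878) = (213*(1/101)*(⅛))*(-1/27878) = (213/808)*(-1/27878) = -213/22525424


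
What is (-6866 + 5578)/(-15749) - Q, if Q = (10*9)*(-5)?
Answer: 7088338/15749 ≈ 450.08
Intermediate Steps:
Q = -450 (Q = 90*(-5) = -450)
(-6866 + 5578)/(-15749) - Q = (-6866 + 5578)/(-15749) - 1*(-450) = -1288*(-1/15749) + 450 = 1288/15749 + 450 = 7088338/15749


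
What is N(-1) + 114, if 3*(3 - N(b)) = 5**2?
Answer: 326/3 ≈ 108.67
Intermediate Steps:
N(b) = -16/3 (N(b) = 3 - 1/3*5**2 = 3 - 1/3*25 = 3 - 25/3 = -16/3)
N(-1) + 114 = -16/3 + 114 = 326/3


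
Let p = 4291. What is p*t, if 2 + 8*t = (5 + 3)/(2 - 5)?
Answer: -30037/12 ≈ -2503.1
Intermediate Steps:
t = -7/12 (t = -1/4 + ((5 + 3)/(2 - 5))/8 = -1/4 + (8/(-3))/8 = -1/4 + (8*(-1/3))/8 = -1/4 + (1/8)*(-8/3) = -1/4 - 1/3 = -7/12 ≈ -0.58333)
p*t = 4291*(-7/12) = -30037/12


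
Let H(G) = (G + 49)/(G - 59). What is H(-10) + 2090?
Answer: 48057/23 ≈ 2089.4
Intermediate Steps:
H(G) = (49 + G)/(-59 + G)
H(-10) + 2090 = (49 - 10)/(-59 - 10) + 2090 = 39/(-69) + 2090 = -1/69*39 + 2090 = -13/23 + 2090 = 48057/23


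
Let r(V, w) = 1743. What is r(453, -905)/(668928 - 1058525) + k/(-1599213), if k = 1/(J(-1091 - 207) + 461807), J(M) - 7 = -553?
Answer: -55901388981052/12495131059237827 ≈ -0.0044739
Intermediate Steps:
J(M) = -546 (J(M) = 7 - 553 = -546)
k = 1/461261 (k = 1/(-546 + 461807) = 1/461261 ≈ 2.1680e-6)
r(453, -905)/(668928 - 1058525) + k/(-1599213) = 1743/(668928 - 1058525) + (1/461261)/(-1599213) = 1743/(-389597) + (1/461261)*(-1/1599213) = 1743*(-1/389597) - 1/737654587593 = -1743/389597 - 1/737654587593 = -55901388981052/12495131059237827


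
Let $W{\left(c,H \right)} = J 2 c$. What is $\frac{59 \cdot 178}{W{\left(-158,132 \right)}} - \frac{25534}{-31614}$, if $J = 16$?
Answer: $- \frac{50727581}{39960096} \approx -1.2695$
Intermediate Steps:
$W{\left(c,H \right)} = 32 c$ ($W{\left(c,H \right)} = 16 \cdot 2 c = 32 c$)
$\frac{59 \cdot 178}{W{\left(-158,132 \right)}} - \frac{25534}{-31614} = \frac{59 \cdot 178}{32 \left(-158\right)} - \frac{25534}{-31614} = \frac{10502}{-5056} - - \frac{12767}{15807} = 10502 \left(- \frac{1}{5056}\right) + \frac{12767}{15807} = - \frac{5251}{2528} + \frac{12767}{15807} = - \frac{50727581}{39960096}$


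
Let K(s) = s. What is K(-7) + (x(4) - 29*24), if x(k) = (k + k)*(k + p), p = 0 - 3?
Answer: -695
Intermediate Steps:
p = -3
x(k) = 2*k*(-3 + k) (x(k) = (k + k)*(k - 3) = (2*k)*(-3 + k) = 2*k*(-3 + k))
K(-7) + (x(4) - 29*24) = -7 + (2*4*(-3 + 4) - 29*24) = -7 + (2*4*1 - 696) = -7 + (8 - 696) = -7 - 688 = -695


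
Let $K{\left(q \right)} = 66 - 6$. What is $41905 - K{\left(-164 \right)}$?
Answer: $41845$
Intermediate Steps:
$K{\left(q \right)} = 60$
$41905 - K{\left(-164 \right)} = 41905 - 60 = 41845$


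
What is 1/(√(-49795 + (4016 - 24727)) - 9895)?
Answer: -9895/97981531 - 3*I*√7834/97981531 ≈ -0.00010099 - 2.71e-6*I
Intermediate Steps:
1/(√(-49795 + (4016 - 24727)) - 9895) = 1/(√(-49795 - 20711) - 9895) = 1/(√(-70506) - 9895) = 1/(3*I*√7834 - 9895) = 1/(-9895 + 3*I*√7834)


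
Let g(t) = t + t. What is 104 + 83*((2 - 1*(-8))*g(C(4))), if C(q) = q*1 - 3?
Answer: 1764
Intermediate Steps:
C(q) = -3 + q (C(q) = q - 3 = -3 + q)
g(t) = 2*t
104 + 83*((2 - 1*(-8))*g(C(4))) = 104 + 83*((2 - 1*(-8))*(2*(-3 + 4))) = 104 + 83*((2 + 8)*(2*1)) = 104 + 83*(10*2) = 104 + 83*20 = 104 + 1660 = 1764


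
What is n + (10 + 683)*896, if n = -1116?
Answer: 619812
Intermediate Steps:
n + (10 + 683)*896 = -1116 + (10 + 683)*896 = -1116 + 693*896 = -1116 + 620928 = 619812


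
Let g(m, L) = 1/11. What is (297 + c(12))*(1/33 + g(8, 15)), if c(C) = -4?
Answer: 1172/33 ≈ 35.515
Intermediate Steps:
g(m, L) = 1/11
(297 + c(12))*(1/33 + g(8, 15)) = (297 - 4)*(1/33 + 1/11) = 293*(1/33 + 1/11) = 293*(4/33) = 1172/33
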